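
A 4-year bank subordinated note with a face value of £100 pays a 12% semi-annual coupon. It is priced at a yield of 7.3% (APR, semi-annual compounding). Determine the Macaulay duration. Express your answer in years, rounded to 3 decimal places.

3.349 years

Periodic yield y = 0.0365. Discount each cash flow and weight by its period:
  t   CF        PV=CF/(1+0.0365)^t    t·PV
  1         6.00         5.7887         5.7887
  2         6.00         5.5849        11.1697
  3         6.00         5.3882        16.1646
  4         6.00         5.1985        20.7938
  5         6.00         5.0154        25.0770
  6         6.00         4.8388        29.0326
  7         6.00         4.6684        32.6787
  8       106.00        79.5704       636.5630
  Σ                    116.0531       777.2681
Price P = Σ PV = 116.0531.
Macaulay duration = Σ(t·PV) / P = 777.2681 / 116.0531 = 6.69752 half-year periods.
In years: 6.69752 / 2 = 3.34876 years.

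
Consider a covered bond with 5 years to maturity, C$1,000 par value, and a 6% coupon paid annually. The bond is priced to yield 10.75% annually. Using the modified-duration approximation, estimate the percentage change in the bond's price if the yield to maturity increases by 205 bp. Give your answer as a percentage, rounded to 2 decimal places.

Periodic yield y = 0.1075. Modified duration first:
  t   CF        PV=CF/(1+0.1075)^t    t·PV
  1        60.00        54.1761        54.1761
  2        60.00        48.9174        97.8349
  3        60.00        44.1693       132.5078
  4        60.00        39.8819       159.5278
  5     1,060.00       636.1905     3,180.9526
  Σ                    823.3352     3,624.9991
P = 823.3352; D_Mac = 4.40282 yrs; D_mod = 4.40282/(1+0.1075) = 3.97546 yrs.
ΔP/P ≈ -D_mod · Δy = -3.97546 × (+0.0205) = -0.081497 = -8.1497%.

-8.15%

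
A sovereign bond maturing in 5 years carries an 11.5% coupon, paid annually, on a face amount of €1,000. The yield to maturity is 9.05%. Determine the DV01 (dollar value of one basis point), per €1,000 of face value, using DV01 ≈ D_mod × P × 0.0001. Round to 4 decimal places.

Periodic yield y = 0.0905.
  t   CF        PV=CF/(1+0.0905)^t    t·PV
  1       115.00       105.4562       105.4562
  2       115.00        96.7045       193.4089
  3       115.00        88.6790       266.0370
  4       115.00        81.3196       325.2783
  5     1,115.00       723.0137     3,615.0684
  Σ                  1,095.1730     4,505.2489
P = 1,095.1730; D_Mac = 4.11373 yrs; D_mod = 3.77234 yrs.
DV01 ≈ 3.77234 × 1,095.1730 × 0.0001 = 0.413136.

€0.4131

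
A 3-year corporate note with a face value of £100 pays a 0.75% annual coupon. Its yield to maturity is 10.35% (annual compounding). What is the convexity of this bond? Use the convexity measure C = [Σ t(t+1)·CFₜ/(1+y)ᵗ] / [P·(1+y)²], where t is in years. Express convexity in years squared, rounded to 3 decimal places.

With y = 0.1035:
  t   CF        PV=CF/(1+0.1035)^t    t·PV        t(t+1)·PV
  1         0.75         0.6797         0.6797           1.3593
  2         0.75         0.6159         1.2318           3.6955
  3       100.75        74.9770       224.9310         899.7240
  Σ                     76.2726       226.8425         904.7787
P = 76.2726.
Convexity = Σ t(t+1)·PV / [P·(1+y)²] = 904.7787 / (76.2726 × 1.217712) = 9.74158.

9.742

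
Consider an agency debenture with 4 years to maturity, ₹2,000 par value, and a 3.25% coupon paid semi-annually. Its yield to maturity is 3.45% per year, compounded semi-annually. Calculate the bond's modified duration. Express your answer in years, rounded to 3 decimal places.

3.718 years

Periodic yield y = 0.01725. First find Macaulay duration:
  t   CF        PV=CF/(1+0.01725)^t    t·PV
  1        32.50        31.9489        31.9489
  2        32.50        31.4071        62.8142
  3        32.50        30.8745        92.6236
  4        32.50        30.3510       121.4039
  5        32.50        29.8363       149.1815
  6        32.50        29.3303       175.9821
  7        32.50        28.8330       201.8308
  8     2,032.50     1,772.5927    14,180.7419
  Σ                  1,985.1738    15,016.5268
P = 1,985.1738; Macaulay duration = 15,016.5268 / 1,985.1738 = 7.56434 half-year periods = 3.78217 years.
Modified duration = D_Mac / (1 + y) = 3.78217 / 1.01725 = 3.71803 years.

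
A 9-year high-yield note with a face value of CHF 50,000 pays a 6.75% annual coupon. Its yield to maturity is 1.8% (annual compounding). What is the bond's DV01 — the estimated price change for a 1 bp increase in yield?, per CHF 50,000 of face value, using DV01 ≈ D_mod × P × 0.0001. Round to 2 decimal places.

CHF 50.98

Periodic yield y = 0.018.
  t   CF        PV=CF/(1+0.018)^t    t·PV
  1     3,375.00     3,315.3242     3,315.3242
  2     3,375.00     3,256.7035     6,513.4070
  3     3,375.00     3,199.1194     9,597.3581
  4     3,375.00     3,142.5534    12,570.2136
  5     3,375.00     3,086.9876    15,434.9381
  6     3,375.00     3,032.4043    18,194.4260
  7     3,375.00     2,978.7862    20,851.5033
  8     3,375.00     2,926.1161    23,408.9288
  9    53,375.00    45,457.7448   409,119.7031
  Σ                 70,395.7394   519,005.8020
P = 70,395.7394; D_Mac = 7.37269 yrs; D_mod = 7.24233 yrs.
DV01 ≈ 7.24233 × 70,395.7394 × 0.0001 = 50.982888.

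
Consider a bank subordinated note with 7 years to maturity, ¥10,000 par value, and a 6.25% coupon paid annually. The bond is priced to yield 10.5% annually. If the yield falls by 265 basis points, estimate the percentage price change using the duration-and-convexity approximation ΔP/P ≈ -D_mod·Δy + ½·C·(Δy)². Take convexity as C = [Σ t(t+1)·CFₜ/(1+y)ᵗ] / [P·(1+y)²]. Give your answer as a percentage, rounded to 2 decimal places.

With y = 0.105:
  t   CF        PV=CF/(1+0.105)^t    t·PV        t(t+1)·PV
  1       625.00       565.6109       565.6109       1,131.2217
  2       625.00       511.8650     1,023.7301       3,071.1902
  3       625.00       463.2263     1,389.6788       5,558.7153
  4       625.00       419.2093     1,676.8372       8,384.1859
  5       625.00       379.3749     1,896.8746      11,381.2479
  6       625.00       343.3257     2,059.9544      14,419.6806
  7    10,625.00     5,281.9343    36,973.5399     295,788.3192
  Σ                  7,964.5464    45,586.2258     339,734.5608
P = 7,964.5464; D_Mac = 5.72364 yrs; D_mod = 5.17977 yrs; C = 34.93447.
Duration effect: -5.17977 × (-0.0265) = +0.137264
Convexity effect: 0.5 × 34.93447 × (-0.0265)² = +0.0122664
ΔP/P ≈ +0.137264 + 0.0122664 = +0.149530 = +14.9530%.

+14.95%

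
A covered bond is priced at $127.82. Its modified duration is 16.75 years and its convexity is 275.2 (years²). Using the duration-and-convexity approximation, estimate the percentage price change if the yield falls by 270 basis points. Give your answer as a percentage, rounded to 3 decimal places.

Duration effect: -D_mod·Δy = -16.75 × (-0.027) = +0.452250
Convexity effect: ½·C·(Δy)² = 0.5 × 275.2 × (-0.027)² = +0.1003104
ΔP/P ≈ +0.452250 + 0.1003104 = +0.5525604
= +55.25604%.

+55.256%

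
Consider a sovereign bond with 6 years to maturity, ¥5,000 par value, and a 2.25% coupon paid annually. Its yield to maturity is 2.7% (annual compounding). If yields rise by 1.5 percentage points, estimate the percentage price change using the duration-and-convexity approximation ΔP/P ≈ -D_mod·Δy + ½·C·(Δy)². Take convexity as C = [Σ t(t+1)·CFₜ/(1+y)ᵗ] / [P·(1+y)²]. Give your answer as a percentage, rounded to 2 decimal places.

-7.87%

With y = 0.027:
  t   CF        PV=CF/(1+0.027)^t    t·PV        t(t+1)·PV
  1       112.50       109.5424       109.5424         219.0847
  2       112.50       106.6625       213.3249         639.9748
  3       112.50       103.8583       311.5749       1,246.2995
  4       112.50       101.1278       404.5114       2,022.5569
  5       112.50        98.4692       492.3459       2,954.0753
  6     5,112.50     4,357.2317    26,143.3905     183,003.7334
  Σ                  4,876.8919    27,674.6899     190,085.7247
P = 4,876.8919; D_Mac = 5.67466 yrs; D_mod = 5.52547 yrs; C = 36.95434.
Duration effect: -5.52547 × (+0.015) = -0.082882
Convexity effect: 0.5 × 36.95434 × (0.015)² = +0.0041574
ΔP/P ≈ -0.082882 + 0.0041574 = -0.078725 = -7.8725%.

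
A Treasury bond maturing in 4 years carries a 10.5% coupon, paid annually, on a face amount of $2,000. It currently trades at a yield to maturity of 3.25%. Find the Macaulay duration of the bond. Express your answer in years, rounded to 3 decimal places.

3.529 years

Periodic yield y = 0.0325. Discount each cash flow and weight by its year:
  t   CF        PV=CF/(1+0.0325)^t    t·PV
  1       210.00       203.3898       203.3898
  2       210.00       196.9877       393.9755
  3       210.00       190.7871       572.3614
  4     2,210.00     1,944.6078     7,778.4314
  Σ                  2,535.7725     8,948.1581
Price P = Σ PV = 2,535.7725.
Macaulay duration = Σ(t·PV) / P = 8,948.1581 / 2,535.7725 = 3.52877 years.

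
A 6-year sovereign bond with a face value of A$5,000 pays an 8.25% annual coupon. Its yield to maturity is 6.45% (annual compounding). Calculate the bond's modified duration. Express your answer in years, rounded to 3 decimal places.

4.710 years

Periodic yield y = 0.0645. First find Macaulay duration:
  t   CF        PV=CF/(1+0.0645)^t    t·PV
  1       412.50       387.5059       387.5059
  2       412.50       364.0262       728.0524
  3       412.50       341.9692     1,025.9075
  4       412.50       321.2486     1,284.9945
  5       412.50       301.7836     1,508.9180
  6     5,412.50     3,719.8370    22,319.0222
  Σ                  5,436.3705    27,254.4005
P = 5,436.3705; Macaulay duration = 27,254.4005 / 5,436.3705 = 5.01334 years.
Modified duration = D_Mac / (1 + y) = 5.01334 / 1.0645 = 4.70958 years.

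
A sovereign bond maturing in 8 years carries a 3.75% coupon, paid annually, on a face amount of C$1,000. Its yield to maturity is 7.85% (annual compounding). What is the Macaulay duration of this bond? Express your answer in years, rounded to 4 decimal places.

6.8939 years

Periodic yield y = 0.0785. Discount each cash flow and weight by its year:
  t   CF        PV=CF/(1+0.0785)^t    t·PV
  1        37.50        34.7705        34.7705
  2        37.50        32.2397        64.4794
  3        37.50        29.8931        89.6793
  4        37.50        27.7173       110.8691
  5        37.50        25.6998       128.4992
  6        37.50        23.8292       142.9755
  7        37.50        22.0948       154.6637
  8     1,037.50       566.7962     4,534.3694
  Σ                    763.0407     5,260.3061
Price P = Σ PV = 763.0407.
Macaulay duration = Σ(t·PV) / P = 5,260.3061 / 763.0407 = 6.89387 years.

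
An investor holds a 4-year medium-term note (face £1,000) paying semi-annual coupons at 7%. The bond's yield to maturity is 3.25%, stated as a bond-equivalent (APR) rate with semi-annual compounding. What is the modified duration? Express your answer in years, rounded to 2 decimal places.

3.53 years

Periodic yield y = 0.01625. First find Macaulay duration:
  t   CF        PV=CF/(1+0.01625)^t    t·PV
  1        35.00        34.4403        34.4403
  2        35.00        33.8896        67.7793
  3        35.00        33.3477       100.0432
  4        35.00        32.8145       131.2580
  5        35.00        32.2898       161.4490
  6        35.00        31.7735       190.6408
  7        35.00        31.2654       218.8579
  8     1,035.00       909.7789     7,278.2315
  Σ                  1,139.5998     8,182.7001
P = 1,139.5998; Macaulay duration = 8,182.7001 / 1,139.5998 = 7.18033 half-year periods = 3.59016 years.
Modified duration = D_Mac / (1 + y) = 3.59016 / 1.01625 = 3.53276 years.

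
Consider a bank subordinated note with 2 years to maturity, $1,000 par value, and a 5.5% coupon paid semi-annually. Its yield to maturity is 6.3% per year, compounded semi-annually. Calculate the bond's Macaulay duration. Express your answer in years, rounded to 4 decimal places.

1.9205 years

Periodic yield y = 0.0315. Discount each cash flow and weight by its period:
  t   CF        PV=CF/(1+0.0315)^t    t·PV
  1        27.50        26.6602        26.6602
  2        27.50        25.8461        51.6921
  3        27.50        25.0568        75.1703
  4     1,027.50       907.6218     3,630.4871
  Σ                    985.1848     3,784.0097
Price P = Σ PV = 985.1848.
Macaulay duration = Σ(t·PV) / P = 3,784.0097 / 985.1848 = 3.84091 half-year periods.
In years: 3.84091 / 2 = 1.92046 years.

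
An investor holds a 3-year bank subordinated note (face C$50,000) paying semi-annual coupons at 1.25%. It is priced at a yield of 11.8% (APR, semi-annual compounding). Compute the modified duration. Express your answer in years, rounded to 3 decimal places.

2.780 years

Periodic yield y = 0.059. First find Macaulay duration:
  t   CF        PV=CF/(1+0.059)^t    t·PV
  1       312.50       295.0897       295.0897
  2       312.50       278.6494       557.2988
  3       312.50       263.1250       789.3751
  4       312.50       248.4655       993.8622
  5       312.50       234.6228     1,173.1140
  6    50,312.50    35,669.7559   214,018.5353
  Σ                 36,989.7083   217,827.2750
P = 36,989.7083; Macaulay duration = 217,827.2750 / 36,989.7083 = 5.88886 half-year periods = 2.94443 years.
Modified duration = D_Mac / (1 + y) = 2.94443 / 1.059 = 2.78039 years.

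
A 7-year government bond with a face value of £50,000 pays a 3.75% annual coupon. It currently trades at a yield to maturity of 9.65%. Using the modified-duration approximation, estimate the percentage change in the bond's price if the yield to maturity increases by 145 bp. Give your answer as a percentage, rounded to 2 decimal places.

-8.10%

Periodic yield y = 0.0965. Modified duration first:
  t   CF        PV=CF/(1+0.0965)^t    t·PV
  1     1,875.00     1,709.9863     1,709.9863
  2     1,875.00     1,559.4950     3,118.9901
  3     1,875.00     1,422.2481     4,266.7443
  4     1,875.00     1,297.0799     5,188.3196
  5     1,875.00     1,182.9274     5,914.6370
  6     1,875.00     1,078.8212     6,472.9270
  7    51,875.00    27,220.5977   190,544.1842
  Σ                 35,471.1557   217,215.7884
P = 35,471.1557; D_Mac = 6.12373 yrs; D_mod = 6.12373/(1+0.0965) = 5.58480 yrs.
ΔP/P ≈ -D_mod · Δy = -5.58480 × (+0.0145) = -0.080980 = -8.0980%.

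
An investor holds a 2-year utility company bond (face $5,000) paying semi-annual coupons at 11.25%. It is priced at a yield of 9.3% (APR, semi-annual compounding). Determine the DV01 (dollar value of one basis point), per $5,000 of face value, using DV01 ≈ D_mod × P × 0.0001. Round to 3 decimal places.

Periodic yield y = 0.0465.
  t   CF        PV=CF/(1+0.0465)^t    t·PV
  1       281.25       268.7530       268.7530
  2       281.25       256.8113       513.6225
  3       281.25       245.4002       736.2005
  4     5,281.25     4,403.3154    17,613.2617
  Σ                  5,174.2798    19,131.8376
P = 5,174.2798; D_Mac = 3.69749 half-year periods = 1.84874 yrs; D_mod = 1.76660 yrs.
DV01 ≈ 1.76660 × 5,174.2798 × 0.0001 = 0.914087.

$0.914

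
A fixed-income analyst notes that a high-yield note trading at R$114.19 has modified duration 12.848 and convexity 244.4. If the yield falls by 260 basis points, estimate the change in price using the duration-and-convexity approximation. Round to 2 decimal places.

Duration effect: -D_mod·Δy = -12.848 × (-0.026) = +0.334048
Convexity effect: ½·C·(Δy)² = 0.5 × 244.4 × (-0.026)² = +0.0826072
ΔP/P ≈ +0.334048 + 0.0826072 = +0.4166552
ΔP ≈ 114.19 × (+0.4166552) = +47.577857288.

+R$47.58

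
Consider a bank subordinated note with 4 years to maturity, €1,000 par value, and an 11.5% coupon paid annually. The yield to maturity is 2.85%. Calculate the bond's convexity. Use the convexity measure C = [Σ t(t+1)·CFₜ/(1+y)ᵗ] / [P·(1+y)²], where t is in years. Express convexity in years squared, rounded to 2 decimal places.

With y = 0.0285:
  t   CF        PV=CF/(1+0.0285)^t    t·PV        t(t+1)·PV
  1       115.00       111.8133       111.8133         223.6266
  2       115.00       108.7149       217.4299         652.2897
  3       115.00       105.7024       317.1073       1,268.4291
  4     1,115.00       996.4550     3,985.8199      19,929.0997
  Σ                  1,322.6857     4,632.1704      22,073.4451
P = 1,322.6857.
Convexity = Σ t(t+1)·PV / [P·(1+y)²] = 22,073.4451 / (1,322.6857 × 1.057812) = 15.77629.

15.78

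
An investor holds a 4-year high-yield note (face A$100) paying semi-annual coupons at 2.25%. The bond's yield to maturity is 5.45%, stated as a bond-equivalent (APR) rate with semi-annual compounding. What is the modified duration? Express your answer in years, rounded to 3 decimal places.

Periodic yield y = 0.02725. First find Macaulay duration:
  t   CF        PV=CF/(1+0.02725)^t    t·PV
  1        1.125         1.0952         1.0952
  2        1.125         1.0661         2.1322
  3        1.125         1.0378         3.1135
  4        1.125         1.0103         4.0412
  5        1.125         0.9835         4.9175
  6        1.125         0.9574         5.7444
  7        1.125         0.9320         6.5241
  8      101.125        81.5548       652.4381
  Σ                     88.6371       680.0061
P = 88.6371; Macaulay duration = 680.0061 / 88.6371 = 7.67180 half-year periods = 3.83590 years.
Modified duration = D_Mac / (1 + y) = 3.83590 / 1.02725 = 3.73415 years.

3.734 years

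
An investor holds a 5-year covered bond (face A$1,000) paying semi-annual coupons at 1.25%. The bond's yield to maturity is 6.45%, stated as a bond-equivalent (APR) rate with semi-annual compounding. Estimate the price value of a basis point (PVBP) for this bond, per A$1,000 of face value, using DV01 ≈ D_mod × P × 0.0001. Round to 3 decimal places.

Periodic yield y = 0.03225.
  t   CF        PV=CF/(1+0.03225)^t    t·PV
  1         6.25         6.0547         6.0547
  2         6.25         5.8656        11.7311
  3         6.25         5.6823        17.0469
  4         6.25         5.5048        22.0191
  5         6.25         5.3328        26.6640
  6         6.25         5.1662        30.9972
  7         6.25         5.0048        35.0335
  8         6.25         4.8484        38.7874
  9         6.25         4.6970        42.2726
  10    1,006.25       732.5832     7,325.8324
  Σ                    780.7398     7,556.4390
P = 780.7398; D_Mac = 9.67856 half-year periods = 4.83928 yrs; D_mod = 4.68809 yrs.
DV01 ≈ 4.68809 × 780.7398 × 0.0001 = 0.366018.

A$0.366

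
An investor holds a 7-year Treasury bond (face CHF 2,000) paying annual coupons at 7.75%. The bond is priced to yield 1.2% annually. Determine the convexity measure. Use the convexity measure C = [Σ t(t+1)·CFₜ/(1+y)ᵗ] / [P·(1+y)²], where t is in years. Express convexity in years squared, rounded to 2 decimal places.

With y = 0.012:
  t   CF        PV=CF/(1+0.012)^t    t·PV        t(t+1)·PV
  1       155.00       153.1621       153.1621         306.3241
  2       155.00       151.3459       302.6918         908.0754
  3       155.00       149.5513       448.6539       1,794.6155
  4       155.00       147.7780       591.1118       2,955.5591
  5       155.00       146.0256       730.1282       4,380.7694
  6       155.00       144.2941       865.7647       6,060.3529
  7     2,155.00     1,982.3653    13,876.5571     111,012.4568
  Σ                  2,874.5223    16,968.0696     127,418.1531
P = 2,874.5223.
Convexity = Σ t(t+1)·PV / [P·(1+y)²] = 127,418.1531 / (2,874.5223 × 1.024144) = 43.28173.

43.28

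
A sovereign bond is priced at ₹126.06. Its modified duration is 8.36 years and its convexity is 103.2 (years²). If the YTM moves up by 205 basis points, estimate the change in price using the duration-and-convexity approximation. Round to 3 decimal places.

Duration effect: -D_mod·Δy = -8.36 × (+0.0205) = -0.171380
Convexity effect: ½·C·(Δy)² = 0.5 × 103.2 × (0.0205)² = +0.0216849
ΔP/P ≈ -0.171380 + 0.0216849 = -0.1496951
ΔP ≈ 126.06 × (-0.1496951) = -18.870564306.

-₹18.871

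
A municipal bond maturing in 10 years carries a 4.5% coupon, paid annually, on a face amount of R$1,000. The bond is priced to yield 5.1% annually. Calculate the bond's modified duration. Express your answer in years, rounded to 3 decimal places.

Periodic yield y = 0.051. First find Macaulay duration:
  t   CF        PV=CF/(1+0.051)^t    t·PV
  1        45.00        42.8164        42.8164
  2        45.00        40.7387        81.4774
  3        45.00        38.7618       116.2855
  4        45.00        36.8809       147.5236
  5        45.00        35.0913       175.4563
  6        45.00        33.3884       200.3307
  7        45.00        31.7683       222.3779
  8        45.00        30.2267       241.8136
  9        45.00        28.7599       258.8395
  10    1,045.00       635.4613     6,354.6133
  Σ                    953.8938     7,841.5342
P = 953.8938; Macaulay duration = 7,841.5342 / 953.8938 = 8.22055 years.
Modified duration = D_Mac / (1 + y) = 8.22055 / 1.051 = 7.82165 years.

7.822 years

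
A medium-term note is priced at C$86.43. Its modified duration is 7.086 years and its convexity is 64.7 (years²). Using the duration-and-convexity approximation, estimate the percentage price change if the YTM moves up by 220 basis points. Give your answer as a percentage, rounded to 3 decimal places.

-14.023%

Duration effect: -D_mod·Δy = -7.086 × (+0.022) = -0.155892
Convexity effect: ½·C·(Δy)² = 0.5 × 64.7 × (0.022)² = +0.0156574
ΔP/P ≈ -0.155892 + 0.0156574 = -0.1402346
= -14.02346%.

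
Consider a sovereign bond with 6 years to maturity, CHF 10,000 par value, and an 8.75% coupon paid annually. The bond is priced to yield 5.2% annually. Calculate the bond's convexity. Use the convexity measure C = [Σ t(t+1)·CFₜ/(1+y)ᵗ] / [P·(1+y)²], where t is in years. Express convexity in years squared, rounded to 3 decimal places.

With y = 0.052:
  t   CF        PV=CF/(1+0.052)^t    t·PV        t(t+1)·PV
  1       875.00       831.7490       831.7490       1,663.4981
  2       875.00       790.6360     1,581.2720       4,743.8159
  3       875.00       751.5551     2,254.6653       9,018.6614
  4       875.00       714.4060     2,857.6240      14,288.1200
  5       875.00       679.0932     3,395.4658      20,372.7947
  6    10,875.00     8,022.9637    48,137.7821     336,964.4750
  Σ                 11,790.4030    59,058.5583     387,051.3650
P = 11,790.4030.
Convexity = Σ t(t+1)·PV / [P·(1+y)²] = 387,051.3650 / (11,790.4030 × 1.106704) = 29.66255.

29.663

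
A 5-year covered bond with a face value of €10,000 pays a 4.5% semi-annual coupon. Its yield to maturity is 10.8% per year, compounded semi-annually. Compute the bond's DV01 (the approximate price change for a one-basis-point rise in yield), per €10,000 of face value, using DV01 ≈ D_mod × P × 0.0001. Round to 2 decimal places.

Periodic yield y = 0.054.
  t   CF        PV=CF/(1+0.054)^t    t·PV
  1       225.00       213.4725       213.4725
  2       225.00       202.5356       405.0711
  3       225.00       192.1590       576.4769
  4       225.00       182.3140       729.2561
  5       225.00       172.9735       864.8673
  6       225.00       164.1114       984.6686
  7       225.00       155.7035     1,089.9242
  8       225.00       147.7262     1,181.8099
  9       225.00       140.1577     1,261.4195
  10   10,225.00     6,043.0642    60,430.6420
  Σ                  7,614.2176    67,737.6081
P = 7,614.2176; D_Mac = 8.89620 half-year periods = 4.44810 yrs; D_mod = 4.22021 yrs.
DV01 ≈ 4.22021 × 7,614.2176 × 0.0001 = 3.213359.

€3.21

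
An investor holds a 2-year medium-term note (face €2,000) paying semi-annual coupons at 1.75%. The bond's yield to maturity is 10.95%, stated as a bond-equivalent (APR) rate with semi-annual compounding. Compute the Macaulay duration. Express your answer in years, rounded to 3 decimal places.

Periodic yield y = 0.05475. Discount each cash flow and weight by its period:
  t   CF        PV=CF/(1+0.05475)^t    t·PV
  1        17.50        16.5916        16.5916
  2        17.50        15.7304        31.4607
  3        17.50        14.9138        44.7415
  4     2,017.50     1,630.1044     6,520.4174
  Σ                  1,677.3402     6,613.2113
Price P = Σ PV = 1,677.3402.
Macaulay duration = Σ(t·PV) / P = 6,613.2113 / 1,677.3402 = 3.94268 half-year periods.
In years: 3.94268 / 2 = 1.97134 years.

1.971 years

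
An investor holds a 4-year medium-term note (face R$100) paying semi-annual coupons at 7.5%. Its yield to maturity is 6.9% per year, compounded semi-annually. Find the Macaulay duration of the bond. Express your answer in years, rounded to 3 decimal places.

Periodic yield y = 0.0345. Discount each cash flow and weight by its period:
  t   CF        PV=CF/(1+0.0345)^t    t·PV
  1         3.75         3.6249         3.6249
  2         3.75         3.5040         7.0081
  3         3.75         3.3872        10.1616
  4         3.75         3.2742        13.0969
  5         3.75         3.1650        15.8252
  6         3.75         3.0595        18.3569
  7         3.75         2.9575        20.7022
  8       103.75        79.0941       632.7529
  Σ                    102.0665       721.5287
Price P = Σ PV = 102.0665.
Macaulay duration = Σ(t·PV) / P = 721.5287 / 102.0665 = 7.06920 half-year periods.
In years: 7.06920 / 2 = 3.53460 years.

3.535 years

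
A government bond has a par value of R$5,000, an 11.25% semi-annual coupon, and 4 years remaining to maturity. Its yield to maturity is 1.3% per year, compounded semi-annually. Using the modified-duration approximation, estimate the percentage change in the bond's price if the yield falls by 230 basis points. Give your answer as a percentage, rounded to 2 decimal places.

+7.87%

Periodic yield y = 0.0065. Modified duration first:
  t   CF        PV=CF/(1+0.0065)^t    t·PV
  1       281.25       279.4337       279.4337
  2       281.25       277.6291       555.2582
  3       281.25       275.8362       827.5085
  4       281.25       274.0548     1,096.2192
  5       281.25       272.2849     1,361.4247
  6       281.25       270.5265     1,623.1592
  7       281.25       268.7795     1,881.4562
  8     5,281.25     5,014.4868    40,115.8944
  Σ                  6,933.0315    47,740.3541
P = 6,933.0315; D_Mac = 6.88593 half-year periods = 3.44296 yrs; D_mod = 3.44296/(1+0.0065) = 3.42073 yrs.
ΔP/P ≈ -D_mod · Δy = -3.42073 × (-0.023) = +0.078677 = +7.8677%.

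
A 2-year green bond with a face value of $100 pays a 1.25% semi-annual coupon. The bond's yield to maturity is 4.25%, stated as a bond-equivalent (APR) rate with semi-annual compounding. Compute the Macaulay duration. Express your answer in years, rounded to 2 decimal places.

1.98 years

Periodic yield y = 0.02125. Discount each cash flow and weight by its period:
  t   CF        PV=CF/(1+0.02125)^t    t·PV
  1        0.625         0.6120         0.6120
  2        0.625         0.5993         1.1985
  3        0.625         0.5868         1.7604
  4      100.625        92.5076       370.0306
  Σ                     94.3057       373.6015
Price P = Σ PV = 94.3057.
Macaulay duration = Σ(t·PV) / P = 373.6015 / 94.3057 = 3.96160 half-year periods.
In years: 3.96160 / 2 = 1.98080 years.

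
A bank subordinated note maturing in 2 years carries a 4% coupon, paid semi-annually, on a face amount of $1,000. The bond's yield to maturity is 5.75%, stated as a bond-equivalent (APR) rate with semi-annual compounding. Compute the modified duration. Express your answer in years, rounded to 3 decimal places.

1.887 years

Periodic yield y = 0.02875. First find Macaulay duration:
  t   CF        PV=CF/(1+0.02875)^t    t·PV
  1        20.00        19.4411        19.4411
  2        20.00        18.8978        37.7955
  3        20.00        18.3696        55.1089
  4     1,020.00       910.6695     3,642.6779
  Σ                    967.3779     3,755.0234
P = 967.3779; Macaulay duration = 3,755.0234 / 967.3779 = 3.88165 half-year periods = 1.94083 years.
Modified duration = D_Mac / (1 + y) = 1.94083 / 1.02875 = 1.88659 years.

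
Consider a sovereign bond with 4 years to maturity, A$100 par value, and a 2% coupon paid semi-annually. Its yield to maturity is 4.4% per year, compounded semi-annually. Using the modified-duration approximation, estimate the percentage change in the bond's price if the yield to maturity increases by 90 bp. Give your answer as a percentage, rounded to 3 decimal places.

-3.396%

Periodic yield y = 0.022. Modified duration first:
  t   CF        PV=CF/(1+0.022)^t    t·PV
  1         1.00         0.9785         0.9785
  2         1.00         0.9574         1.9148
  3         1.00         0.9368         2.8104
  4         1.00         0.9166         3.6665
  5         1.00         0.8969         4.4845
  6         1.00         0.8776         5.2656
  7         1.00         0.8587         6.0109
  8       101.00        84.8622       678.8975
  Σ                     91.2847       704.0287
P = 91.2847; D_Mac = 7.71245 half-year periods = 3.85622 yrs; D_mod = 3.85622/(1+0.022) = 3.77321 yrs.
ΔP/P ≈ -D_mod · Δy = -3.77321 × (+0.009) = -0.033959 = -3.3959%.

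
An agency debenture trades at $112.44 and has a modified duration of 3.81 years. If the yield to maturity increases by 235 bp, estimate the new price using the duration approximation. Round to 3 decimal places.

Duration approximation: ΔP/P ≈ -D_mod · Δy = -3.81 × (+0.0235) = -0.089535.
New price ≈ 112.44 × (1 - 0.089535) = 102.3726846.

$102.373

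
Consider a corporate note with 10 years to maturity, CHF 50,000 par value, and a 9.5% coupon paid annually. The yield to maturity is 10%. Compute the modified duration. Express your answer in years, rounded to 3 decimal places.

Periodic yield y = 0.1. First find Macaulay duration:
  t   CF        PV=CF/(1+0.1)^t    t·PV
  1     4,750.00     4,318.1818     4,318.1818
  2     4,750.00     3,925.6198     7,851.2397
  3     4,750.00     3,568.7453    10,706.2359
  4     4,750.00     3,244.3139    12,977.2557
  5     4,750.00     2,949.3763    14,746.8814
  6     4,750.00     2,681.2512    16,087.5070
  7     4,750.00     2,437.5011    17,062.5074
  8     4,750.00     2,215.9101    17,727.2804
  9     4,750.00     2,014.4637    18,130.1732
  10   54,750.00    21,108.4951   211,084.9510
  Σ                 48,463.8582   330,692.2135
P = 48,463.8582; Macaulay duration = 330,692.2135 / 48,463.8582 = 6.82348 years.
Modified duration = D_Mac / (1 + y) = 6.82348 / 1.1 = 6.20316 years.

6.203 years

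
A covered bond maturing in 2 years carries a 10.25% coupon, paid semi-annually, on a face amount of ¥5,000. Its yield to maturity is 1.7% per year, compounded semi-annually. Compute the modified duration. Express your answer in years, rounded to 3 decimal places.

1.854 years

Periodic yield y = 0.0085. First find Macaulay duration:
  t   CF        PV=CF/(1+0.0085)^t    t·PV
  1       256.25       254.0902       254.0902
  2       256.25       251.9487       503.8973
  3       256.25       249.8252       749.4755
  4     5,256.25     5,081.2715    20,325.0861
  Σ                  5,837.1356    21,832.5492
P = 5,837.1356; Macaulay duration = 21,832.5492 / 5,837.1356 = 3.74028 half-year periods = 1.87014 years.
Modified duration = D_Mac / (1 + y) = 1.87014 / 1.0085 = 1.85438 years.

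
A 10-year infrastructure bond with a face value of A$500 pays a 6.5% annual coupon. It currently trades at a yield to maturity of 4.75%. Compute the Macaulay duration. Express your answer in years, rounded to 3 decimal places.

7.818 years

Periodic yield y = 0.0475. Discount each cash flow and weight by its year:
  t   CF        PV=CF/(1+0.0475)^t    t·PV
  1        32.50        31.0263        31.0263
  2        32.50        29.6193        59.2387
  3        32.50        28.2762        84.8286
  4        32.50        26.9940       107.9760
  5        32.50        25.7699       128.8496
  6        32.50        24.6014       147.6082
  7        32.50        23.4858       164.4005
  8        32.50        22.4208       179.3664
  9        32.50        21.4041       192.6369
  10      532.50       334.7953     3,347.9526
  Σ                    568.3930     4,443.8838
Price P = Σ PV = 568.3930.
Macaulay duration = Σ(t·PV) / P = 4,443.8838 / 568.3930 = 7.81833 years.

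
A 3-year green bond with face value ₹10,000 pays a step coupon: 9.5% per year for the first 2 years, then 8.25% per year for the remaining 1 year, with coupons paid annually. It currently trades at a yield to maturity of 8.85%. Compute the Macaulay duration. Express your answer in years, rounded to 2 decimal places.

2.75 years

Periodic yield y = 0.0885. Discount each cash flow and weight by its year:
  t   CF        PV=CF/(1+0.0885)^t    t·PV
  1       950.00       872.7607       872.7607
  2       950.00       801.8013     1,603.6025
  3    10,825.00     8,393.4905    25,180.4716
  Σ                 10,068.0525    27,656.8348
Price P = Σ PV = 10,068.0525.
Macaulay duration = Σ(t·PV) / P = 27,656.8348 / 10,068.0525 = 2.74699 years.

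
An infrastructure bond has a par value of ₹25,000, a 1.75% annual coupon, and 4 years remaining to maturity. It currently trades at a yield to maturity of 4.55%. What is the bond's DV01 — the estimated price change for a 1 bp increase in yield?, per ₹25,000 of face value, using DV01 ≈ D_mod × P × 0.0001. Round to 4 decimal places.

₹8.3719

Periodic yield y = 0.0455.
  t   CF        PV=CF/(1+0.0455)^t    t·PV
  1       437.50       418.4601       418.4601
  2       437.50       400.2487       800.4975
  3       437.50       382.8300     1,148.4900
  4    25,437.50    21,290.1283    85,160.5131
  Σ                 22,491.6671    87,527.9606
P = 22,491.6671; D_Mac = 3.89157 yrs; D_mod = 3.72221 yrs.
DV01 ≈ 3.72221 × 22,491.6671 × 0.0001 = 8.371876.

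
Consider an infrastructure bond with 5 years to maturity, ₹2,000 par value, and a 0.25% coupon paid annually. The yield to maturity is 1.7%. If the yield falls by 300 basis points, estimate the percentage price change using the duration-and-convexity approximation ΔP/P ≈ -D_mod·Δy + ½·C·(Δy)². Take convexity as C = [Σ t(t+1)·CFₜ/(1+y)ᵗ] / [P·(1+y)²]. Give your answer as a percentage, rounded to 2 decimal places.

With y = 0.017:
  t   CF        PV=CF/(1+0.017)^t    t·PV        t(t+1)·PV
  1         5.00         4.9164         4.9164           9.8328
  2         5.00         4.8342         9.6685          29.0054
  3         5.00         4.7534        14.2603          57.0412
  4         5.00         4.6740        18.6959          93.4795
  5     2,005.00     1,842.9333     9,214.6664      55,287.9984
  Σ                  1,862.1113     9,262.2075      55,477.3573
P = 1,862.1113; D_Mac = 4.97404 yrs; D_mod = 4.89089 yrs; C = 28.80502.
Duration effect: -4.89089 × (-0.03) = +0.146727
Convexity effect: 0.5 × 28.80502 × (-0.03)² = +0.0129623
ΔP/P ≈ +0.146727 + 0.0129623 = +0.159689 = +15.9689%.

+15.97%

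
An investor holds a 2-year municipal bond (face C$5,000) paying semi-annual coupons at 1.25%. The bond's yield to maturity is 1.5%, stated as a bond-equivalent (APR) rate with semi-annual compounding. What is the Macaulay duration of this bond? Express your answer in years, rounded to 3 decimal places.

Periodic yield y = 0.0075. Discount each cash flow and weight by its period:
  t   CF        PV=CF/(1+0.0075)^t    t·PV
  1        31.25        31.0174        31.0174
  2        31.25        30.7865        61.5729
  3        31.25        30.5573        91.6719
  4     5,031.25     4,883.1007    19,532.4027
  Σ                  4,975.4618    19,716.6649
Price P = Σ PV = 4,975.4618.
Macaulay duration = Σ(t·PV) / P = 19,716.6649 / 4,975.4618 = 3.96278 half-year periods.
In years: 3.96278 / 2 = 1.98139 years.

1.981 years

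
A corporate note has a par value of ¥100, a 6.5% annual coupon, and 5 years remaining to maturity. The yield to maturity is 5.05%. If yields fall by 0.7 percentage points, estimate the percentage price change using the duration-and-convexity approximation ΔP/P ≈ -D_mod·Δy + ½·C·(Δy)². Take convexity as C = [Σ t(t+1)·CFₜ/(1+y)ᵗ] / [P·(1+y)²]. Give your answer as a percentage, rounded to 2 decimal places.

With y = 0.0505:
  t   CF        PV=CF/(1+0.0505)^t    t·PV        t(t+1)·PV
  1         6.50         6.1875         6.1875          12.3751
  2         6.50         5.8901        11.7802          35.3405
  3         6.50         5.6069        16.8208          67.2832
  4         6.50         5.3374        21.3496         106.7478
  5       106.50        83.2471       416.2357       2,497.4142
  Σ                    106.2691       472.3738       2,719.1608
P = 106.2691; D_Mac = 4.44507 yrs; D_mod = 4.23139 yrs; C = 23.18654.
Duration effect: -4.23139 × (-0.007) = +0.029620
Convexity effect: 0.5 × 23.18654 × (-0.007)² = +0.0005681
ΔP/P ≈ +0.029620 + 0.0005681 = +0.030188 = +3.0188%.

+3.02%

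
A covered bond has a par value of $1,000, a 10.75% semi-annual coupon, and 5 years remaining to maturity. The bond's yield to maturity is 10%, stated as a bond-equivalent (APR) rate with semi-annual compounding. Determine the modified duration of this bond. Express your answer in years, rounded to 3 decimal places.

3.821 years

Periodic yield y = 0.05. First find Macaulay duration:
  t   CF        PV=CF/(1+0.05)^t    t·PV
  1        53.75        51.1905        51.1905
  2        53.75        48.7528        97.5057
  3        53.75        46.4313       139.2938
  4        53.75        44.2203       176.8810
  5        53.75        42.1145       210.5727
  6        53.75        40.1091       240.6545
  7        53.75        38.1991       267.3939
  8        53.75        36.3801       291.0409
  9        53.75        34.6477       311.8296
  10    1,053.75       646.9111     6,469.1109
  Σ                  1,028.9565     8,255.4734
P = 1,028.9565; Macaulay duration = 8,255.4734 / 1,028.9565 = 8.02315 half-year periods = 4.01158 years.
Modified duration = D_Mac / (1 + y) = 4.01158 / 1.05 = 3.82055 years.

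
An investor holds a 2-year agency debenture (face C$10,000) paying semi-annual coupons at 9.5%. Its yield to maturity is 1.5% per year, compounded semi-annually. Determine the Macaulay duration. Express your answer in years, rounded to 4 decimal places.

Periodic yield y = 0.0075. Discount each cash flow and weight by its period:
  t   CF        PV=CF/(1+0.0075)^t    t·PV
  1       475.00       471.4640       471.4640
  2       475.00       467.9544       935.9087
  3       475.00       464.4708     1,393.4125
  4    10,475.00    10,166.5550    40,666.2198
  Σ                 11,570.4442    43,467.0050
Price P = Σ PV = 11,570.4442.
Macaulay duration = Σ(t·PV) / P = 43,467.0050 / 11,570.4442 = 3.75673 half-year periods.
In years: 3.75673 / 2 = 1.87836 years.

1.8784 years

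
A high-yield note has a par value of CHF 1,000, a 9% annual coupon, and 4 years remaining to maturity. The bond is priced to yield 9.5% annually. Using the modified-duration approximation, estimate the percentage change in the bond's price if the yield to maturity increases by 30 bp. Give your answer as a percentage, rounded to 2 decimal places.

Periodic yield y = 0.095. Modified duration first:
  t   CF        PV=CF/(1+0.095)^t    t·PV
  1        90.00        82.1918        82.1918
  2        90.00        75.0610       150.1220
  3        90.00        68.5488       205.6465
  4     1,090.00       758.1760     3,032.7039
  Σ                    983.9776     3,470.6642
P = 983.9776; D_Mac = 3.52718 yrs; D_mod = 3.52718/(1+0.095) = 3.22117 yrs.
ΔP/P ≈ -D_mod · Δy = -3.22117 × (+0.003) = -0.009664 = -0.9664%.

-0.97%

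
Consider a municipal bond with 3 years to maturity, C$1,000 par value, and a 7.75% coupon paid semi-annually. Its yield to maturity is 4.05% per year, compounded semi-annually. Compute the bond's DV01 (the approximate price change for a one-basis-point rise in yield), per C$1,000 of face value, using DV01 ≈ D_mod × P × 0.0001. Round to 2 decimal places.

C$0.30

Periodic yield y = 0.02025.
  t   CF        PV=CF/(1+0.02025)^t    t·PV
  1        38.75        37.9809        37.9809
  2        38.75        37.2270        74.4541
  3        38.75        36.4882       109.4645
  4        38.75        35.7639       143.0557
  5        38.75        35.0541       175.2704
  6     1,038.75       921.0250     5,526.1500
  Σ                  1,103.5391     6,066.3756
P = 1,103.5391; D_Mac = 5.49720 half-year periods = 2.74860 yrs; D_mod = 2.69405 yrs.
DV01 ≈ 2.69405 × 1,103.5391 × 0.0001 = 0.297298.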